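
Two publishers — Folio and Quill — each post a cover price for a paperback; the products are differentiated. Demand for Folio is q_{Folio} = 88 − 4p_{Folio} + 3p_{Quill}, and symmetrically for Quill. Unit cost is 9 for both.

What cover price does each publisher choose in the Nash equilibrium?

24.8

Folio's profit: π = (p_{Folio} − 9)(88 − 4p_{Folio} + 3p_{Quill}).
∂π/∂p_{Folio} = 124 − 8p_{Folio} + 3p_{Quill} = 0 ⇒ p_{Folio} = 15.5 + 0.375p_{Quill}.
Setting p_{Folio} = p_{Quill} in the reaction function: p_{Folio} = 15.5 + 0.375p_{Folio}, so p_{Folio} = 15.5 / 0.625 = 24.8.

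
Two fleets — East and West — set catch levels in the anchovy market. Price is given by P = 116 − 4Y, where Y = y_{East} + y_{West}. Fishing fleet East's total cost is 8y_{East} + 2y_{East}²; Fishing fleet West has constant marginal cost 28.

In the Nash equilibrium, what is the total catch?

14.2

Fishing fleet East's profit: π = y_{East}(116 − 4(y_{East} + y_{West})) − 8y_{East} − 2y_{East}².
∂π/∂y_{East} = 108 − 12y_{East} − 4y_{West} = 0, so y_{East} = 9 − (1/3)y_{West}.
For West: ∂π/∂y_{West} = 88 − 8y_{West} − 4y_{East} = 0 ⇒ y_{West} = 11 − 0.5y_{East}.
Solving the two reaction functions simultaneously: (1 − (−1/3)(−0.5))y_{East} = 9 − (1/3)·11, so (5/6)y_{East} = 16/3 and y_{East} = 6.4.
Then y_{West} = 11 − 0.5·6.4 = 7.8.
Total catch: 6.4 + 7.8 = 14.2.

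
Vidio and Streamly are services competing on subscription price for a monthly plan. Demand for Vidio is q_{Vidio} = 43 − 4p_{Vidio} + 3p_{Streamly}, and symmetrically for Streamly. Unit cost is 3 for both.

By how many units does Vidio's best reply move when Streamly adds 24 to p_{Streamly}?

9

Vidio's profit: π = (p_{Vidio} − 3)(43 − 4p_{Vidio} + 3p_{Streamly}).
∂π/∂p_{Vidio} = 55 − 8p_{Vidio} + 3p_{Streamly} = 0 ⇒ p_{Vidio} = 6.875 + 0.375p_{Streamly}.
The reaction-function slope is 0.375, so a 24-unit rise in p_{Streamly} moves p_{Vidio} by 0.375 × 24 = 9. Vidio's best response rises — the actions are strategic complements.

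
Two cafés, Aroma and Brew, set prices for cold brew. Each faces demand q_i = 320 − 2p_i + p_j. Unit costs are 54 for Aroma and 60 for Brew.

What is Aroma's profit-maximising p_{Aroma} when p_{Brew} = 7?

108.75

Aroma's profit: π = (p_{Aroma} − 54)(320 − 2p_{Aroma} + p_{Brew}).
∂π/∂p_{Aroma} = 428 − 4p_{Aroma} + p_{Brew} = 0 ⇒ p_{Aroma} = 107 + 0.25p_{Brew}.
At p_{Brew} = 7: p_{Aroma} = 107 + 0.25·7 = 108.75.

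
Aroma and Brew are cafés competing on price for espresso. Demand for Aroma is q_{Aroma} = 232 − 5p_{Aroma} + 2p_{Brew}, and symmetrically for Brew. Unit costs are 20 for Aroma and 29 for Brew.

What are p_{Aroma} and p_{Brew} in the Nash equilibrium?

42.4375, 46.1875

Aroma's profit: π = (p_{Aroma} − 20)(232 − 5p_{Aroma} + 2p_{Brew}).
∂π/∂p_{Aroma} = 332 − 10p_{Aroma} + 2p_{Brew} = 0 ⇒ p_{Aroma} = 33.2 + 0.2p_{Brew}.
Similarly p_{Brew} = 37.7 + 0.2p_{Aroma}.
Plugging p_{Brew} into Aroma's best response: p_{Aroma} = 33.2 + 0.2(37.7 + 0.2p_{Aroma}) ⇒ 0.96p_{Aroma} = 40.74, so p_{Aroma} = 42.4375.
Then p_{Brew} = 37.7 + 0.2·42.4375 = 46.1875.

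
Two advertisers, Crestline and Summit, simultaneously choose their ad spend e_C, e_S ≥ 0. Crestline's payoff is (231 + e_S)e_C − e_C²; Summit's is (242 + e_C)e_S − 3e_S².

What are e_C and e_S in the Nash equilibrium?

148, 65

Expanding Crestline's payoff: 231e_C + e_Se_C − e_C².
∂π/∂e_C = 231 + e_S − 2e_C = 0, so e_C = 115.5 + 0.5e_S.
Likewise for Summit: e_S = 121/3 + (1/6)e_C.
Solving the two reaction functions simultaneously: (1 − (0.5)(1/6))e_C = 115.5 + 0.5·(121/3), so (11/12)e_C = 407/3 and e_C = 148.
Then e_S = 121/3 + (1/6)·148 = 65.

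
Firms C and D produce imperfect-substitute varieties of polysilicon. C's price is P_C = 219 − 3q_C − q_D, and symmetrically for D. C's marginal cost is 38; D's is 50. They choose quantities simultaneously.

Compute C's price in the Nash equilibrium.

Firm C's profit: π = q_C(219 − 3q_C − q_D) − 38q_C.
∂π/∂q_C = 181 − 6q_C − q_D = 0 ⇒ q_C = 181/6 − (1/6)q_D.
Similarly q_D = 169/6 − (1/6)q_C.
Substituting the second reaction function into the first: q_C = 181/6 − (1/6)(169/6 − (1/6)q_C), which gives (35/36)q_C = 917/36 ⇒ q_C = 26.2.
Then q_D = 169/6 − (1/6)·26.2 = 23.8.
P_C = 219 − 3·26.2 − 23.8 = 116.6.

116.6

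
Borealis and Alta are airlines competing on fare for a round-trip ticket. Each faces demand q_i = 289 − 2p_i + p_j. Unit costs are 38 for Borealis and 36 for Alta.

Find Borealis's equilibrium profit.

13911.12

Borealis's profit: π = (p_{Borealis} − 38)(289 − 2p_{Borealis} + p_{Alta}).
∂π/∂p_{Borealis} = 365 − 4p_{Borealis} + p_{Alta} = 0 ⇒ p_{Borealis} = 91.25 + 0.25p_{Alta}.
Similarly p_{Alta} = 90.25 + 0.25p_{Borealis}.
Plugging p_{Alta} into Borealis's best response: p_{Borealis} = 91.25 + 0.25(90.25 + 0.25p_{Borealis}) ⇒ 0.9375p_{Borealis} = 113.8125, so p_{Borealis} = 121.4.
Then p_{Alta} = 90.25 + 0.25·121.4 = 120.6.
q_{Borealis} = 289 − 2·121.4 + 120.6 = 166.8.
Profit = (121.4 − 38)·166.8 = 13911.12.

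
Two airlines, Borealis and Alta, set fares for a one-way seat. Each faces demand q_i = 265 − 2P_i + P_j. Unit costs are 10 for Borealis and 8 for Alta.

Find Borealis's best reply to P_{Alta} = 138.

Borealis's profit: π = (P_{Borealis} − 10)(265 − 2P_{Borealis} + P_{Alta}).
∂π/∂P_{Borealis} = 285 − 4P_{Borealis} + P_{Alta} = 0 ⇒ P_{Borealis} = 71.25 + 0.25P_{Alta}.
At P_{Alta} = 138: P_{Borealis} = 71.25 + 0.25·138 = 105.75.

105.75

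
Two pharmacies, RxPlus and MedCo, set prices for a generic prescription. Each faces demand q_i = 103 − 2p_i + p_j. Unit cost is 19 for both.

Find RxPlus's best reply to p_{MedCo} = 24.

RxPlus's profit: π = (p_{RxPlus} − 19)(103 − 2p_{RxPlus} + p_{MedCo}).
∂π/∂p_{RxPlus} = 141 − 4p_{RxPlus} + p_{MedCo} = 0 ⇒ p_{RxPlus} = 35.25 + 0.25p_{MedCo}.
At p_{MedCo} = 24: p_{RxPlus} = 35.25 + 0.25·24 = 41.25.

41.25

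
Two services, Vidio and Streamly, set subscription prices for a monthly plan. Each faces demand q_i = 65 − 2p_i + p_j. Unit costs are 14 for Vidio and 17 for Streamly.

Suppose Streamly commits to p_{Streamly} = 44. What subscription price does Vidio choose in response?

34.25

Vidio's profit: π = (p_{Vidio} − 14)(65 − 2p_{Vidio} + p_{Streamly}).
∂π/∂p_{Vidio} = 93 − 4p_{Vidio} + p_{Streamly} = 0 ⇒ p_{Vidio} = 23.25 + 0.25p_{Streamly}.
At p_{Streamly} = 44: p_{Vidio} = 23.25 + 0.25·44 = 34.25.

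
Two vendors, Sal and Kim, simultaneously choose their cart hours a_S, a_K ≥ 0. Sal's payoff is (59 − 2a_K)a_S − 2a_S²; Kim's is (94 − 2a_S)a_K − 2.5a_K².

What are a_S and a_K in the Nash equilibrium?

6.6875, 16.125

Expanding Sal's payoff: 59a_S − 2a_Ka_S − 2a_S².
∂π/∂a_S = 59 − 2a_K − 4a_S = 0, so a_S = 14.75 − 0.5a_K.
Likewise for Kim: a_K = 18.8 − 0.4a_S.
Substituting the second reaction function into the first: a_S = 14.75 − 0.5(18.8 − 0.4a_S), which gives 0.8a_S = 5.35 ⇒ a_S = 6.6875.
Then a_K = 18.8 − 0.4·6.6875 = 16.125.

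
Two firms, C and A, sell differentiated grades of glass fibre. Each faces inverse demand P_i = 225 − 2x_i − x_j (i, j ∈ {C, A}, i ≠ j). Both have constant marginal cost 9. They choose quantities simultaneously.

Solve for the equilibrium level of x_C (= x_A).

Firm C's profit: π = x_C(225 − 2x_C − x_A) − 9x_C.
∂π/∂x_C = 216 − 4x_C − x_A = 0 ⇒ x_C = 54 − 0.25x_A.
The game is symmetric, so in equilibrium x_A = x_C: the reaction function gives 1.25x_C = 54, hence x_C = 43.2.

43.2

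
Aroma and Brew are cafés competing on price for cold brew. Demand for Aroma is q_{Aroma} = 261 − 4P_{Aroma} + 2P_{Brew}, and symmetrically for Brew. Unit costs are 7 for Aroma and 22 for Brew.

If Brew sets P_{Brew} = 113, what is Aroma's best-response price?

64.375

Aroma's profit: π = (P_{Aroma} − 7)(261 − 4P_{Aroma} + 2P_{Brew}).
∂π/∂P_{Aroma} = 289 − 8P_{Aroma} + 2P_{Brew} = 0 ⇒ P_{Aroma} = 36.125 + 0.25P_{Brew}.
At P_{Brew} = 113: P_{Aroma} = 36.125 + 0.25·113 = 64.375.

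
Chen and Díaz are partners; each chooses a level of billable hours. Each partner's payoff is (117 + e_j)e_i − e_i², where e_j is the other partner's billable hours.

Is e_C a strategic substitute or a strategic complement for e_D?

Chen's payoff is (117 + e_D)e_C − e_C².
∂π/∂e_C = 117 + e_D − 2e_C = 0, so e_C = 58.5 + 0.5e_D.
The best-response slope de_C/de_D = 0.5 > 0: the reaction function is upward-sloping, so the choices are strategic complements.

strategic complements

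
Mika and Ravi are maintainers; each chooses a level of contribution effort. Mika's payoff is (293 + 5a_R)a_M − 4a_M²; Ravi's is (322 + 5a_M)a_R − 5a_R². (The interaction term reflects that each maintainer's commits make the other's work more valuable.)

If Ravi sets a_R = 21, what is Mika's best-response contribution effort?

Expanding Mika's payoff: 293a_M + 5a_Ra_M − 4a_M².
∂π/∂a_M = 293 + 5a_R − 8a_M = 0, so a_M = 36.625 + 0.625a_R.
At a_R = 21: a_M = 36.625 + 0.625·21 = 49.75.

49.75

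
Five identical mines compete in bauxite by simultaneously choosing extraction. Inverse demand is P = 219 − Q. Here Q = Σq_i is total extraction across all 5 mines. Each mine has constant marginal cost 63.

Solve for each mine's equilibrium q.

26

A representative mine's profit is π_i = q_i(219 − Q) − 63q_i, with Q = q_i + Σ_{j≠i} q_j.
First-order condition: 156 − 2q_i − Σ_{j≠i} q_j = 0.
With identical mines, set every q_j = q: then 156 − 2q − 4q = 0, i.e. q = 156/6 = 26.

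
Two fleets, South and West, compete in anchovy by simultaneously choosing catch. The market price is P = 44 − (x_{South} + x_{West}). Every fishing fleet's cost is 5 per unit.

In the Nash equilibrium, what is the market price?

18

Fishing fleet South's profit: π = x_{South}(44 − (x_{South} + x_{West})) − 5x_{South}.
∂π/∂x_{South} = 39 − 2x_{South} − x_{West} = 0, so x_{South} = 19.5 − 0.5x_{West}.
The game is symmetric, so in equilibrium x_{West} = x_{South}: the reaction function gives 1.5x_{South} = 19.5, hence x_{South} = 13.
Equilibrium price: P = 44 − 26 = 18.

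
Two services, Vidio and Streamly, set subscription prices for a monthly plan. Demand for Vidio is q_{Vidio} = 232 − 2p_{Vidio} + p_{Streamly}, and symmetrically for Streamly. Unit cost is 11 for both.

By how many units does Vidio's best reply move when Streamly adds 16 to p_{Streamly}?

4

Vidio's profit: π = (p_{Vidio} − 11)(232 − 2p_{Vidio} + p_{Streamly}).
∂π/∂p_{Vidio} = 254 − 4p_{Vidio} + p_{Streamly} = 0 ⇒ p_{Vidio} = 63.5 + 0.25p_{Streamly}.
The reaction-function slope is 0.25, so a 16-unit rise in p_{Streamly} moves p_{Vidio} by 0.25 × 16 = 4. Vidio's best response rises — the actions are strategic complements.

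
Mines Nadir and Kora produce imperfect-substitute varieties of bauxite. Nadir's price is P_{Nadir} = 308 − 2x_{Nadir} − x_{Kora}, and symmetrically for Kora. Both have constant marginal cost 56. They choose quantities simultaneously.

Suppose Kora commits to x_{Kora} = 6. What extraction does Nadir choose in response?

Mine Nadir's profit: π = x_{Nadir}(308 − 2x_{Nadir} − x_{Kora}) − 56x_{Nadir}.
∂π/∂x_{Nadir} = 252 − 4x_{Nadir} − x_{Kora} = 0 ⇒ x_{Nadir} = 63 − 0.25x_{Kora}.
At x_{Kora} = 6: x_{Nadir} = 63 − 0.25·6 = 61.5.

61.5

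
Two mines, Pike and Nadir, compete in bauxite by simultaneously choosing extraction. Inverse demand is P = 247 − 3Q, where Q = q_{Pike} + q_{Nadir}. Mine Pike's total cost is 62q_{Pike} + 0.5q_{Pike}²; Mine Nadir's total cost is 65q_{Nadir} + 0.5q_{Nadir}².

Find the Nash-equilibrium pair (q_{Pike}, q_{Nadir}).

Mine Pike's profit: π = q_{Pike}(247 − 3(q_{Pike} + q_{Nadir})) − 62q_{Pike} − 0.5q_{Pike}².
∂π/∂q_{Pike} = 185 − 7q_{Pike} − 3q_{Nadir} = 0, so q_{Pike} = 185/7 − (3/7)q_{Nadir}.
By the same steps for Nadir: q_{Nadir} = 26 − (3/7)q_{Pike}.
Plugging q_{Nadir} into Pike's best response: q_{Pike} = 185/7 − (3/7)(26 − (3/7)q_{Pike}) ⇒ (40/49)q_{Pike} = 107/7, so q_{Pike} = 18.725.
Then q_{Nadir} = 26 − (3/7)·18.725 = 17.975.

18.725, 17.975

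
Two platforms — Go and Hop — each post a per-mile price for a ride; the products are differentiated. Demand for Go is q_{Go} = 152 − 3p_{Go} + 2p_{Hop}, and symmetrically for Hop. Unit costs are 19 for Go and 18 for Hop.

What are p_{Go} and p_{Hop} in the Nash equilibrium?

Go's profit: π = (p_{Go} − 19)(152 − 3p_{Go} + 2p_{Hop}).
∂π/∂p_{Go} = 209 − 6p_{Go} + 2p_{Hop} = 0 ⇒ p_{Go} = 209/6 + (1/3)p_{Hop}.
Similarly p_{Hop} = 103/3 + (1/3)p_{Go}.
Substituting the second reaction function into the first: p_{Go} = 209/6 + (1/3)(103/3 + (1/3)p_{Go}), which gives (8/9)p_{Go} = 833/18 ⇒ p_{Go} = 52.0625.
Then p_{Hop} = 103/3 + (1/3)·52.0625 = 51.6875.

52.0625, 51.6875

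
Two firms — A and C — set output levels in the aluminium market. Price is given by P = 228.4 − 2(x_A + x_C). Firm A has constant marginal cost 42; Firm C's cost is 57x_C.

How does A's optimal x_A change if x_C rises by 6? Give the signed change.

-3

Firm A's profit: π = x_A(228.4 − 2(x_A + x_C)) − 42x_A.
∂π/∂x_A = 186.4 − 4x_A − 2x_C = 0, so x_A = 46.6 − 0.5x_C.
The reaction-function slope is −0.5, so a 6-unit rise in x_C moves x_A by −0.5 × 6 = −3. A's best response falls — the actions are strategic substitutes.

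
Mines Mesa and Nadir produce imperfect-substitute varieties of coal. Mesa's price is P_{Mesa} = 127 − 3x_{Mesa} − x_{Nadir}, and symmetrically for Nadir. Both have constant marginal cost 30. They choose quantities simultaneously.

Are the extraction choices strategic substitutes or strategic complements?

strategic substitutes

Mine Mesa's profit: π = x_{Mesa}(127 − 3x_{Mesa} − x_{Nadir}) − 30x_{Mesa}.
∂π/∂x_{Mesa} = 97 − 6x_{Mesa} − x_{Nadir} = 0 ⇒ x_{Mesa} = 97/6 − (1/6)x_{Nadir}.
The best-response slope dx_{Mesa}/dx_{Nadir} = −1/6 < 0: the reaction function is downward-sloping, so the choices are strategic substitutes.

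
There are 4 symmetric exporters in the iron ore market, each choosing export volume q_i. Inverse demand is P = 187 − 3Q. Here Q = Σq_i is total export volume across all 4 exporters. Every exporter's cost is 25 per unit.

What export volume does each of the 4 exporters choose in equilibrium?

10.8

A representative exporter's profit is π_i = q_i(187 − 3Q) − 25q_i, with Q = q_i + Σ_{j≠i} q_j.
First-order condition: 162 − 6q_i − 3Σ_{j≠i} q_j = 0.
Imposing symmetry (q_j = q for all j) turns Σ_{j≠i} q_j into 3q, so 162 = 15q and q = 10.8.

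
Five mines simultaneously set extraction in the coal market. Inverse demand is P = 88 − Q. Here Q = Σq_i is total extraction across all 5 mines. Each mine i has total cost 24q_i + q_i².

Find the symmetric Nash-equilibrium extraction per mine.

8

A representative mine's profit is π_i = q_i(88 − Q) − 24q_i − q_i², with Q = q_i + Σ_{j≠i} q_j.
First-order condition: 64 − 4q_i − Σ_{j≠i} q_j = 0.
With identical mines, set every q_j = q: then 64 − 4q − 4q = 0, i.e. q = 64/8 = 8.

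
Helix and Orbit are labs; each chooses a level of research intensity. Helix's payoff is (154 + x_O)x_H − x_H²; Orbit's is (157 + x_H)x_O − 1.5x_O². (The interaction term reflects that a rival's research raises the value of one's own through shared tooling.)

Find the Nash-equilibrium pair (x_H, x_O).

Expanding Helix's payoff: 154x_H + x_Ox_H − x_H².
∂π/∂x_H = 154 + x_O − 2x_H = 0, so x_H = 77 + 0.5x_O.
Likewise for Orbit: x_O = 157/3 + (1/3)x_H.
Plugging x_O into Helix's best response: x_H = 77 + 0.5(157/3 + (1/3)x_H) ⇒ (5/6)x_H = 619/6, so x_H = 123.8.
Then x_O = 157/3 + (1/3)·123.8 = 93.6.

123.8, 93.6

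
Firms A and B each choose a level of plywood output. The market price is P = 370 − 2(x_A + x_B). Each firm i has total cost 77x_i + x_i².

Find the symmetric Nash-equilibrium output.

36.625

Firm A's profit: π = x_A(370 − 2(x_A + x_B)) − 77x_A − x_A².
∂π/∂x_A = 293 − 6x_A − 2x_B = 0, so x_A = 293/6 − (1/3)x_B.
The game is symmetric, so in equilibrium x_B = x_A: the reaction function gives (4/3)x_A = 293/6, hence x_A = 36.625.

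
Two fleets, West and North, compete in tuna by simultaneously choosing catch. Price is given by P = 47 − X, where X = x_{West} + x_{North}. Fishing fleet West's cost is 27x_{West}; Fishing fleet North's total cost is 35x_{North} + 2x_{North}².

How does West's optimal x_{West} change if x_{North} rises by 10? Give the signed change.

-5

Fishing fleet West's profit: π = x_{West}(47 − (x_{West} + x_{North})) − 27x_{West}.
∂π/∂x_{West} = 20 − 2x_{West} − x_{North} = 0, so x_{West} = 10 − 0.5x_{North}.
The reaction-function slope is −0.5, so a 10-unit rise in x_{North} moves x_{West} by −0.5 × 10 = −5. West's best response falls — the actions are strategic substitutes.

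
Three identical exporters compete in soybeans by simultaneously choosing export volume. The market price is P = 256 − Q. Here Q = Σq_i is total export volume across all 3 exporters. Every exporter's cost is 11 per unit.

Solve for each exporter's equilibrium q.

61.25

A representative exporter's profit is π_i = q_i(256 − Q) − 11q_i, with Q = q_i + Σ_{j≠i} q_j.
First-order condition: 245 − 2q_i − Σ_{j≠i} q_j = 0.
Imposing symmetry (q_j = q for all j) turns Σ_{j≠i} q_j into 2q, so 245 = 4q and q = 61.25.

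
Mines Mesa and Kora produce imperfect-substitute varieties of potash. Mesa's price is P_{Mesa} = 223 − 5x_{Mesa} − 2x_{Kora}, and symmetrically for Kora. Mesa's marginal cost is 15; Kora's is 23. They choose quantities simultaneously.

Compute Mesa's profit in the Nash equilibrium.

Mine Mesa's profit: π = x_{Mesa}(223 − 5x_{Mesa} − 2x_{Kora}) − 15x_{Mesa}.
∂π/∂x_{Mesa} = 208 − 10x_{Mesa} − 2x_{Kora} = 0 ⇒ x_{Mesa} = 20.8 − 0.2x_{Kora}.
Similarly x_{Kora} = 20 − 0.2x_{Mesa}.
Solving the two reaction functions simultaneously: (1 − (−0.2)(−0.2))x_{Mesa} = 20.8 − 0.2·20, so 0.96x_{Mesa} = 16.8 and x_{Mesa} = 17.5.
Then x_{Kora} = 20 − 0.2·17.5 = 16.5.
P_{Mesa} = 223 − 5·17.5 − 2·16.5 = 102.5.
Profit = (102.5 − 15)·17.5 = 1531.25.

1531.25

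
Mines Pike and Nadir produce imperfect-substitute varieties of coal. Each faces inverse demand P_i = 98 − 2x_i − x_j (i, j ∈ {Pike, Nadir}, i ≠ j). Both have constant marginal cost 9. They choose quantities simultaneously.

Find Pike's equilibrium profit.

633.68

Mine Pike's profit: π = x_{Pike}(98 − 2x_{Pike} − x_{Nadir}) − 9x_{Pike}.
∂π/∂x_{Pike} = 89 − 4x_{Pike} − x_{Nadir} = 0 ⇒ x_{Pike} = 22.25 − 0.25x_{Nadir}.
By symmetry x_{Nadir} = x_{Pike}; substituting into the reaction function, 1.25x_{Pike} = 22.25 and x_{Pike} = 17.8.
P_{Pike} = 98 − 2·17.8 − 17.8 = 44.6.
Profit = (44.6 − 9)·17.8 = 633.68.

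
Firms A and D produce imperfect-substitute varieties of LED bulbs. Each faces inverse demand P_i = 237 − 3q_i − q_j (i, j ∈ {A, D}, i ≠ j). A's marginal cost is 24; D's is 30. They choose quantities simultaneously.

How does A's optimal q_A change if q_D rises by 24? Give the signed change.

-4

Firm A's profit: π = q_A(237 − 3q_A − q_D) − 24q_A.
∂π/∂q_A = 213 − 6q_A − q_D = 0 ⇒ q_A = 35.5 − (1/6)q_D.
The reaction-function slope is −1/6, so a 24-unit rise in q_D moves q_A by −1/6 × 24 = −4. A's best response falls — the actions are strategic substitutes.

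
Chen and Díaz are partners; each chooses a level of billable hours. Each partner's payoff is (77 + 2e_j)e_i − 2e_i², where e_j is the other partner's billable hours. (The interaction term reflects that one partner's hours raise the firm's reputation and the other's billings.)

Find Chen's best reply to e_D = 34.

Chen's payoff is (77 + 2e_D)e_C − 2e_C².
∂π/∂e_C = 77 + 2e_D − 4e_C = 0, so e_C = 19.25 + 0.5e_D.
At e_D = 34: e_C = 19.25 + 0.5·34 = 36.25.

36.25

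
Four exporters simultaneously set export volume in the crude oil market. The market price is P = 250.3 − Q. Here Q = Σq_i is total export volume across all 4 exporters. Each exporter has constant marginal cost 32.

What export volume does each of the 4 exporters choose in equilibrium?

A representative exporter's profit is π_i = q_i(250.3 − Q) − 32q_i, with Q = q_i + Σ_{j≠i} q_j.
First-order condition: 218.3 − 2q_i − Σ_{j≠i} q_j = 0.
Imposing symmetry (q_j = q for all j) turns Σ_{j≠i} q_j into 3q, so 218.3 = 5q and q = 43.66.

43.66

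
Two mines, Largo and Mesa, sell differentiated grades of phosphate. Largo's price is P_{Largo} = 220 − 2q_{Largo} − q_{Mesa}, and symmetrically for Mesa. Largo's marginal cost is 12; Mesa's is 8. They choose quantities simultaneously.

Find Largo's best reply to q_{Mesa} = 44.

41

Mine Largo's profit: π = q_{Largo}(220 − 2q_{Largo} − q_{Mesa}) − 12q_{Largo}.
∂π/∂q_{Largo} = 208 − 4q_{Largo} − q_{Mesa} = 0 ⇒ q_{Largo} = 52 − 0.25q_{Mesa}.
At q_{Mesa} = 44: q_{Largo} = 52 − 0.25·44 = 41.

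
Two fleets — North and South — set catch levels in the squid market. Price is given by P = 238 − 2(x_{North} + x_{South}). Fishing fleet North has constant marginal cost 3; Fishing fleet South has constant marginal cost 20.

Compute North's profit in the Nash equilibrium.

3528

Fishing fleet North's profit: π = x_{North}(238 − 2(x_{North} + x_{South})) − 3x_{North}.
∂π/∂x_{North} = 235 − 4x_{North} − 2x_{South} = 0, so x_{North} = 58.75 − 0.5x_{South}.
By the same steps for South: x_{South} = 54.5 − 0.5x_{North}.
Solving the two reaction functions simultaneously: (1 − (−0.5)(−0.5))x_{North} = 58.75 − 0.5·54.5, so 0.75x_{North} = 31.5 and x_{North} = 42.
Then x_{South} = 54.5 − 0.5·42 = 33.5.
Price P = 238 − 2·75.5 = 87.
North's profit: (87 − 3)·42 = 3528.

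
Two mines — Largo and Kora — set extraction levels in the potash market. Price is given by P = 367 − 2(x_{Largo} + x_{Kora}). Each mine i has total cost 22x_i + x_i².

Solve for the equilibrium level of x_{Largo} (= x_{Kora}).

43.125

Mine Largo's profit: π = x_{Largo}(367 − 2(x_{Largo} + x_{Kora})) − 22x_{Largo} − x_{Largo}².
∂π/∂x_{Largo} = 345 − 6x_{Largo} − 2x_{Kora} = 0, so x_{Largo} = 57.5 − (1/3)x_{Kora}.
Setting x_{Largo} = x_{Kora} in the reaction function: x_{Largo} = 57.5 − (1/3)x_{Largo}, so x_{Largo} = 57.5 / (4/3) = 43.125.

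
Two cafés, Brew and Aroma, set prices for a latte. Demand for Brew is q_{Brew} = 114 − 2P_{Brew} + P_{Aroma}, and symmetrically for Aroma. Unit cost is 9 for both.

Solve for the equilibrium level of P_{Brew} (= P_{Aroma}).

44

Brew's profit: π = (P_{Brew} − 9)(114 − 2P_{Brew} + P_{Aroma}).
∂π/∂P_{Brew} = 132 − 4P_{Brew} + P_{Aroma} = 0 ⇒ P_{Brew} = 33 + 0.25P_{Aroma}.
By symmetry P_{Aroma} = P_{Brew}; substituting into the reaction function, 0.75P_{Brew} = 33 and P_{Brew} = 44.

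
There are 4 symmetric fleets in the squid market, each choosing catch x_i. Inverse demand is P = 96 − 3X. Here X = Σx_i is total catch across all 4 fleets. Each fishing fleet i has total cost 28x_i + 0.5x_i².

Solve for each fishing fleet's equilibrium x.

4.25

A representative fishing fleet's profit is π_i = x_i(96 − 3X) − 28x_i − 0.5x_i², with X = x_i + Σ_{j≠i} x_j.
First-order condition: 68 − 7x_i − 3Σ_{j≠i} x_j = 0.
In a symmetric equilibrium every fishing fleet chooses the same x, so Σ_{j≠i} x_j = 3x. The condition becomes 68 − 16x = 0, giving x = 68/16 = 4.25.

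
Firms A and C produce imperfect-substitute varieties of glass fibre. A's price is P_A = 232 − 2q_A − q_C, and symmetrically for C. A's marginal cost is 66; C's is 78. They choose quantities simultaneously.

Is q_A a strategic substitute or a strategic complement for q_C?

Firm A's profit: π = q_A(232 − 2q_A − q_C) − 66q_A.
∂π/∂q_A = 166 − 4q_A − q_C = 0 ⇒ q_A = 41.5 − 0.25q_C.
The best-response slope dq_A/dq_C = −0.25 < 0: the reaction function is downward-sloping, so the choices are strategic substitutes.

strategic substitutes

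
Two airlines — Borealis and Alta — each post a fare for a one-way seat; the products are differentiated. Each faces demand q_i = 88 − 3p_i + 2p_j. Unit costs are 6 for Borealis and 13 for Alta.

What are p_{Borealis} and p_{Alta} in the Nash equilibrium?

Borealis's profit: π = (p_{Borealis} − 6)(88 − 3p_{Borealis} + 2p_{Alta}).
∂π/∂p_{Borealis} = 106 − 6p_{Borealis} + 2p_{Alta} = 0 ⇒ p_{Borealis} = 53/3 + (1/3)p_{Alta}.
Similarly p_{Alta} = 127/6 + (1/3)p_{Borealis}.
Substituting the second reaction function into the first: p_{Borealis} = 53/3 + (1/3)(127/6 + (1/3)p_{Borealis}), which gives (8/9)p_{Borealis} = 445/18 ⇒ p_{Borealis} = 27.8125.
Then p_{Alta} = 127/6 + (1/3)·27.8125 = 30.4375.

27.8125, 30.4375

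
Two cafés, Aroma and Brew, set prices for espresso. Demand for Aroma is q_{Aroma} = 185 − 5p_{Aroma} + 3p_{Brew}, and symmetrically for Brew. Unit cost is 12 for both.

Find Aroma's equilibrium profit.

Aroma's profit: π = (p_{Aroma} − 12)(185 − 5p_{Aroma} + 3p_{Brew}).
∂π/∂p_{Aroma} = 245 − 10p_{Aroma} + 3p_{Brew} = 0 ⇒ p_{Aroma} = 24.5 + 0.3p_{Brew}.
Setting p_{Aroma} = p_{Brew} in the reaction function: p_{Aroma} = 24.5 + 0.3p_{Aroma}, so p_{Aroma} = 24.5 / 0.7 = 35.
q_{Aroma} = 185 − 5·35 + 3·35 = 115.
Profit = (35 − 12)·115 = 2645.

2645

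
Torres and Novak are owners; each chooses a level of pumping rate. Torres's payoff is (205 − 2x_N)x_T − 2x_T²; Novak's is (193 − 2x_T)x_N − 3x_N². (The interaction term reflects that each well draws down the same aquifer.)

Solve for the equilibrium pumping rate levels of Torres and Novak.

42.2, 18.1

Expanding Torres's payoff: 205x_T − 2x_Nx_T − 2x_T².
∂π/∂x_T = 205 − 2x_N − 4x_T = 0, so x_T = 51.25 − 0.5x_N.
Likewise for Novak: x_N = 193/6 − (1/3)x_T.
Solving the two reaction functions simultaneously: (1 − (−0.5)(−1/3))x_T = 51.25 − 0.5·(193/6), so (5/6)x_T = 211/6 and x_T = 42.2.
Then x_N = 193/6 − (1/3)·42.2 = 18.1.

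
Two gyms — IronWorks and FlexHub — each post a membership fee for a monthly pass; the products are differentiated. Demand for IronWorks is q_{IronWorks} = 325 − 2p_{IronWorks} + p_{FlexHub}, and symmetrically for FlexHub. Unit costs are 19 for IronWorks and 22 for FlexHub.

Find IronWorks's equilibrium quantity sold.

IronWorks's profit: π = (p_{IronWorks} − 19)(325 − 2p_{IronWorks} + p_{FlexHub}).
∂π/∂p_{IronWorks} = 363 − 4p_{IronWorks} + p_{FlexHub} = 0 ⇒ p_{IronWorks} = 90.75 + 0.25p_{FlexHub}.
Similarly p_{FlexHub} = 92.25 + 0.25p_{IronWorks}.
Substituting the second reaction function into the first: p_{IronWorks} = 90.75 + 0.25(92.25 + 0.25p_{IronWorks}), which gives 0.9375p_{IronWorks} = 113.8125 ⇒ p_{IronWorks} = 121.4.
Then p_{FlexHub} = 92.25 + 0.25·121.4 = 122.6.
q_{IronWorks} = 325 − 2·121.4 + 122.6 = 204.8.

204.8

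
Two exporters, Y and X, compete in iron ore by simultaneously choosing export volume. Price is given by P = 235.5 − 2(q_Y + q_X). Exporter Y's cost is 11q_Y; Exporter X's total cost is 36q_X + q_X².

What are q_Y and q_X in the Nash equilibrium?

Exporter Y's profit: π = q_Y(235.5 − 2(q_Y + q_X)) − 11q_Y.
∂π/∂q_Y = 224.5 − 4q_Y − 2q_X = 0, so q_Y = 56.125 − 0.5q_X.
For X: ∂π/∂q_X = 199.5 − 6q_X − 2q_Y = 0 ⇒ q_X = 33.25 − (1/3)q_Y.
Substituting the second reaction function into the first: q_Y = 56.125 − 0.5(33.25 − (1/3)q_Y), which gives (5/6)q_Y = 39.5 ⇒ q_Y = 47.4.
Then q_X = 33.25 − (1/3)·47.4 = 17.45.

47.4, 17.45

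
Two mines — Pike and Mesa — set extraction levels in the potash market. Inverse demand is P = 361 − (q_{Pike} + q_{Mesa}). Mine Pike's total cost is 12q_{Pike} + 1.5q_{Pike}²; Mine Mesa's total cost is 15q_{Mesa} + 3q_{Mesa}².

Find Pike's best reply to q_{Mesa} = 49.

Mine Pike's profit: π = q_{Pike}(361 − (q_{Pike} + q_{Mesa})) − 12q_{Pike} − 1.5q_{Pike}².
∂π/∂q_{Pike} = 349 − 5q_{Pike} − q_{Mesa} = 0, so q_{Pike} = 69.8 − 0.2q_{Mesa}.
At q_{Mesa} = 49: q_{Pike} = 69.8 − 0.2·49 = 60.

60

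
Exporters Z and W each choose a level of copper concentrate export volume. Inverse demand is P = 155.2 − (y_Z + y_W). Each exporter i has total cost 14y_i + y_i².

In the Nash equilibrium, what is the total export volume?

Exporter Z's profit: π = y_Z(155.2 − (y_Z + y_W)) − 14y_Z − y_Z².
∂π/∂y_Z = 141.2 − 4y_Z − y_W = 0, so y_Z = 35.3 − 0.25y_W.
Setting y_Z = y_W in the reaction function: y_Z = 35.3 − 0.25y_Z, so y_Z = 35.3 / 1.25 = 28.24.
Total export volume: 28.24 + 28.24 = 56.48.

56.48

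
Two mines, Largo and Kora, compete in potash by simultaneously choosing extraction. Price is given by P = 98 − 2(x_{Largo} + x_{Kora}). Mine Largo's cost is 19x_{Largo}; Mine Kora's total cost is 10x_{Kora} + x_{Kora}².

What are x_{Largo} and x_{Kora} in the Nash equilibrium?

Mine Largo's profit: π = x_{Largo}(98 − 2(x_{Largo} + x_{Kora})) − 19x_{Largo}.
∂π/∂x_{Largo} = 79 − 4x_{Largo} − 2x_{Kora} = 0, so x_{Largo} = 19.75 − 0.5x_{Kora}.
For Kora: ∂π/∂x_{Kora} = 88 − 6x_{Kora} − 2x_{Largo} = 0 ⇒ x_{Kora} = 44/3 − (1/3)x_{Largo}.
Solving the two reaction functions simultaneously: (1 − (−0.5)(−1/3))x_{Largo} = 19.75 − 0.5·(44/3), so (5/6)x_{Largo} = 149/12 and x_{Largo} = 14.9.
Then x_{Kora} = 44/3 − (1/3)·14.9 = 9.7.

14.9, 9.7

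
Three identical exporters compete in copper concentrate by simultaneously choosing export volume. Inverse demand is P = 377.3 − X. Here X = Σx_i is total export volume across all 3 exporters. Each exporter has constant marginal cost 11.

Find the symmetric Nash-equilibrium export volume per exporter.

91.575

A representative exporter's profit is π_i = x_i(377.3 − X) − 11x_i, with X = x_i + Σ_{j≠i} x_j.
First-order condition: 366.3 − 2x_i − Σ_{j≠i} x_j = 0.
With identical exporters, set every x_j = x: then 366.3 − 2x − 2x = 0, i.e. x = 366.3/4 = 91.575.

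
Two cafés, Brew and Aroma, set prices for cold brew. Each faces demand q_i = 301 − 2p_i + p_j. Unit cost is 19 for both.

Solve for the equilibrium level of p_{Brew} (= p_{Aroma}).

Brew's profit: π = (p_{Brew} − 19)(301 − 2p_{Brew} + p_{Aroma}).
∂π/∂p_{Brew} = 339 − 4p_{Brew} + p_{Aroma} = 0 ⇒ p_{Brew} = 84.75 + 0.25p_{Aroma}.
By symmetry p_{Aroma} = p_{Brew}; substituting into the reaction function, 0.75p_{Brew} = 84.75 and p_{Brew} = 113.

113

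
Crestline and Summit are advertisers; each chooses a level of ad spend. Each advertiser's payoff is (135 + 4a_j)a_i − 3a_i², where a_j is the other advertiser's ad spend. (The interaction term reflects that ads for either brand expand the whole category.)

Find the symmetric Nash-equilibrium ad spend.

67.5

Crestline's payoff is (135 + 4a_S)a_C − 3a_C².
∂π/∂a_C = 135 + 4a_S − 6a_C = 0, so a_C = 22.5 + (2/3)a_S.
By symmetry a_S = a_C; substituting into the reaction function, (1/3)a_C = 22.5 and a_C = 67.5.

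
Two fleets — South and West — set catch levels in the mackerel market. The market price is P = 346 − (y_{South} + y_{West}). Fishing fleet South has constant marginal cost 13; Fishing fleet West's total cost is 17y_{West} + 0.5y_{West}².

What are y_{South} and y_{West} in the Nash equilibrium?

134, 65

Fishing fleet South's profit: π = y_{South}(346 − (y_{South} + y_{West})) − 13y_{South}.
∂π/∂y_{South} = 333 − 2y_{South} − y_{West} = 0, so y_{South} = 166.5 − 0.5y_{West}.
For West: ∂π/∂y_{West} = 329 − 3y_{West} − y_{South} = 0 ⇒ y_{West} = 329/3 − (1/3)y_{South}.
Plugging y_{West} into South's best response: y_{South} = 166.5 − 0.5(329/3 − (1/3)y_{South}) ⇒ (5/6)y_{South} = 335/3, so y_{South} = 134.
Then y_{West} = 329/3 − (1/3)·134 = 65.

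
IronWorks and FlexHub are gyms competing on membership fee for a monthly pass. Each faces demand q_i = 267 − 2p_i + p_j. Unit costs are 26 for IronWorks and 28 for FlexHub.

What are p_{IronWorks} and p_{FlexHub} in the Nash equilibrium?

106.6, 107.4

IronWorks's profit: π = (p_{IronWorks} − 26)(267 − 2p_{IronWorks} + p_{FlexHub}).
∂π/∂p_{IronWorks} = 319 − 4p_{IronWorks} + p_{FlexHub} = 0 ⇒ p_{IronWorks} = 79.75 + 0.25p_{FlexHub}.
Similarly p_{FlexHub} = 80.75 + 0.25p_{IronWorks}.
Solving the two reaction functions simultaneously: (1 − (0.25)(0.25))p_{IronWorks} = 79.75 + 0.25·80.75, so 0.9375p_{IronWorks} = 99.9375 and p_{IronWorks} = 106.6.
Then p_{FlexHub} = 80.75 + 0.25·106.6 = 107.4.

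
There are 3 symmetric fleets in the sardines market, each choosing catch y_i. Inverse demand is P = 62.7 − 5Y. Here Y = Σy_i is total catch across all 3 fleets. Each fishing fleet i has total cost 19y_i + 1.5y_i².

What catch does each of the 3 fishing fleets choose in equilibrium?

1.9

A representative fishing fleet's profit is π_i = y_i(62.7 − 5Y) − 19y_i − 1.5y_i², with Y = y_i + Σ_{j≠i} y_j.
First-order condition: 43.7 − 13y_i − 5Σ_{j≠i} y_j = 0.
In a symmetric equilibrium every fishing fleet chooses the same y, so Σ_{j≠i} y_j = 2y. The condition becomes 43.7 − 23y = 0, giving y = 43.7/23 = 1.9.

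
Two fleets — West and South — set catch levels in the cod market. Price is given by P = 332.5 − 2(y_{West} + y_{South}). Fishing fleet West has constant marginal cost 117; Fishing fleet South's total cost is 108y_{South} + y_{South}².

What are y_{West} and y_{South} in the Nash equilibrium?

Fishing fleet West's profit: π = y_{West}(332.5 − 2(y_{West} + y_{South})) − 117y_{West}.
∂π/∂y_{West} = 215.5 − 4y_{West} − 2y_{South} = 0, so y_{West} = 53.875 − 0.5y_{South}.
For South: ∂π/∂y_{South} = 224.5 − 6y_{South} − 2y_{West} = 0 ⇒ y_{South} = 449/12 − (1/3)y_{West}.
Solving the two reaction functions simultaneously: (1 − (−0.5)(−1/3))y_{West} = 53.875 − 0.5·(449/12), so (5/6)y_{West} = 211/6 and y_{West} = 42.2.
Then y_{South} = 449/12 − (1/3)·42.2 = 23.35.

42.2, 23.35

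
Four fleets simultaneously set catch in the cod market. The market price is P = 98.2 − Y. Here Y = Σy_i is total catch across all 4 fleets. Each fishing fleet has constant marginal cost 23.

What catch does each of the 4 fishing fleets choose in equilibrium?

15.04

A representative fishing fleet's profit is π_i = y_i(98.2 − Y) − 23y_i, with Y = y_i + Σ_{j≠i} y_j.
First-order condition: 75.2 − 2y_i − Σ_{j≠i} y_j = 0.
Imposing symmetry (y_j = y for all j) turns Σ_{j≠i} y_j into 3y, so 75.2 = 5y and y = 15.04.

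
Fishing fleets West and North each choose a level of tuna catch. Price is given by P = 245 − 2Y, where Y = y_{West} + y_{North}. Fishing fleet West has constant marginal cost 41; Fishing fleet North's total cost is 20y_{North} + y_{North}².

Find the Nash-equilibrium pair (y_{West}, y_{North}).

38.7, 24.6

Fishing fleet West's profit: π = y_{West}(245 − 2(y_{West} + y_{North})) − 41y_{West}.
∂π/∂y_{West} = 204 − 4y_{West} − 2y_{North} = 0, so y_{West} = 51 − 0.5y_{North}.
For North: ∂π/∂y_{North} = 225 − 6y_{North} − 2y_{West} = 0 ⇒ y_{North} = 37.5 − (1/3)y_{West}.
Solving the two reaction functions simultaneously: (1 − (−0.5)(−1/3))y_{West} = 51 − 0.5·37.5, so (5/6)y_{West} = 32.25 and y_{West} = 38.7.
Then y_{North} = 37.5 − (1/3)·38.7 = 24.6.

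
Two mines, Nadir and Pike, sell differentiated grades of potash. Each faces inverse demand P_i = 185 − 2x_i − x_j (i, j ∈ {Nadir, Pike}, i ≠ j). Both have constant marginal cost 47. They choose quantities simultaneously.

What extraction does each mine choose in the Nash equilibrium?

27.6

Mine Nadir's profit: π = x_{Nadir}(185 − 2x_{Nadir} − x_{Pike}) − 47x_{Nadir}.
∂π/∂x_{Nadir} = 138 − 4x_{Nadir} − x_{Pike} = 0 ⇒ x_{Nadir} = 34.5 − 0.25x_{Pike}.
By symmetry x_{Pike} = x_{Nadir}; substituting into the reaction function, 1.25x_{Nadir} = 34.5 and x_{Nadir} = 27.6.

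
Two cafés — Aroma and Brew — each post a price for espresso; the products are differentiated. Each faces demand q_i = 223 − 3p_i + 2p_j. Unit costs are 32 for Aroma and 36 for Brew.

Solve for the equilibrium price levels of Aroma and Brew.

Aroma's profit: π = (p_{Aroma} − 32)(223 − 3p_{Aroma} + 2p_{Brew}).
∂π/∂p_{Aroma} = 319 − 6p_{Aroma} + 2p_{Brew} = 0 ⇒ p_{Aroma} = 319/6 + (1/3)p_{Brew}.
Similarly p_{Brew} = 331/6 + (1/3)p_{Aroma}.
Plugging p_{Brew} into Aroma's best response: p_{Aroma} = 319/6 + (1/3)(331/6 + (1/3)p_{Aroma}) ⇒ (8/9)p_{Aroma} = 644/9, so p_{Aroma} = 80.5.
Then p_{Brew} = 331/6 + (1/3)·80.5 = 82.

80.5, 82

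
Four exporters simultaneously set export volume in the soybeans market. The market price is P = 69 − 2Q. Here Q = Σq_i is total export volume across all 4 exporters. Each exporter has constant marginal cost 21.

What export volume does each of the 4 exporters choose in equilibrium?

A representative exporter's profit is π_i = q_i(69 − 2Q) − 21q_i, with Q = q_i + Σ_{j≠i} q_j.
First-order condition: 48 − 4q_i − 2Σ_{j≠i} q_j = 0.
With identical exporters, set every q_j = q: then 48 − 4q − 6q = 0, i.e. q = 48/10 = 4.8.

4.8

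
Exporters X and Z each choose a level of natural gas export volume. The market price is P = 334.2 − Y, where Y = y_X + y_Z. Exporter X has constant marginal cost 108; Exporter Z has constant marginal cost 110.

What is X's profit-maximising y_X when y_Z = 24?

101.1

Exporter X's profit: π = y_X(334.2 − (y_X + y_Z)) − 108y_X.
∂π/∂y_X = 226.2 − 2y_X − y_Z = 0, so y_X = 113.1 − 0.5y_Z.
At y_Z = 24: y_X = 113.1 − 0.5·24 = 101.1.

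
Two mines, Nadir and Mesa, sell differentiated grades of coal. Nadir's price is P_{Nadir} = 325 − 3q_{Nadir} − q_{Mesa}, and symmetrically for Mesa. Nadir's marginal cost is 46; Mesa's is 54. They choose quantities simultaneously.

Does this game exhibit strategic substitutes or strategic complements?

Mine Nadir's profit: π = q_{Nadir}(325 − 3q_{Nadir} − q_{Mesa}) − 46q_{Nadir}.
∂π/∂q_{Nadir} = 279 − 6q_{Nadir} − q_{Mesa} = 0 ⇒ q_{Nadir} = 46.5 − (1/6)q_{Mesa}.
The best-response slope dq_{Nadir}/dq_{Mesa} = −1/6 < 0: the reaction function is downward-sloping, so the choices are strategic substitutes.

strategic substitutes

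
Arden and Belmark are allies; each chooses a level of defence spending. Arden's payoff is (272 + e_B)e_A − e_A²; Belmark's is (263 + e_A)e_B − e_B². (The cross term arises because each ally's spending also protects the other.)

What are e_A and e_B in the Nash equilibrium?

269, 266

Expanding Arden's payoff: 272e_A + e_Be_A − e_A².
∂π/∂e_A = 272 + e_B − 2e_A = 0, so e_A = 136 + 0.5e_B.
Likewise for Belmark: e_B = 131.5 + 0.5e_A.
Substituting the second reaction function into the first: e_A = 136 + 0.5(131.5 + 0.5e_A), which gives 0.75e_A = 201.75 ⇒ e_A = 269.
Then e_B = 131.5 + 0.5·269 = 266.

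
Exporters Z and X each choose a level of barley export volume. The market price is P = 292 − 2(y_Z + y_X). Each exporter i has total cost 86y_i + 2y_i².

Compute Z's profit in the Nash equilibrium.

1697.44

Exporter Z's profit: π = y_Z(292 − 2(y_Z + y_X)) − 86y_Z − 2y_Z².
∂π/∂y_Z = 206 − 8y_Z − 2y_X = 0, so y_Z = 25.75 − 0.25y_X.
By symmetry y_X = y_Z; substituting into the reaction function, 1.25y_Z = 25.75 and y_Z = 20.6.
Price P = 292 − 2·41.2 = 209.6.
Z's profit: (209.6 − 86)·20.6 − 2(20.6)² = 1697.44.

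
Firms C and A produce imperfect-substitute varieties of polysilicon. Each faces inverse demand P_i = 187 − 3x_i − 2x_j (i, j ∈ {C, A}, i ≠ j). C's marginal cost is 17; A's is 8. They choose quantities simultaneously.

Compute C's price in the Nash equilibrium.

79.0625

Firm C's profit: π = x_C(187 − 3x_C − 2x_A) − 17x_C.
∂π/∂x_C = 170 − 6x_C − 2x_A = 0 ⇒ x_C = 85/3 − (1/3)x_A.
Similarly x_A = 179/6 − (1/3)x_C.
Substituting the second reaction function into the first: x_C = 85/3 − (1/3)(179/6 − (1/3)x_C), which gives (8/9)x_C = 331/18 ⇒ x_C = 20.6875.
Then x_A = 179/6 − (1/3)·20.6875 = 22.9375.
P_C = 187 − 3·20.6875 − 2·22.9375 = 79.0625.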